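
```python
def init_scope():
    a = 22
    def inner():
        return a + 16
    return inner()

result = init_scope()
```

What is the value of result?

Step 1: init_scope() defines a = 22.
Step 2: inner() reads a = 22 from enclosing scope, returns 22 + 16 = 38.
Step 3: result = 38

The answer is 38.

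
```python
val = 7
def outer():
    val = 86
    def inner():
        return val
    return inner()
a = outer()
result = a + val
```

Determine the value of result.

Step 1: outer() has local val = 86. inner() reads from enclosing.
Step 2: outer() returns 86. Global val = 7 unchanged.
Step 3: result = 86 + 7 = 93

The answer is 93.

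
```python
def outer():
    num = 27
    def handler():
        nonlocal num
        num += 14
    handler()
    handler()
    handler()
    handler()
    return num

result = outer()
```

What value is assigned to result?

Step 1: num starts at 27.
Step 2: handler() is called 4 times, each adding 14.
Step 3: num = 27 + 14 * 4 = 83

The answer is 83.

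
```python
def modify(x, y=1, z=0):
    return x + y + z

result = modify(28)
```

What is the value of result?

Step 1: modify(28) uses defaults y = 1, z = 0.
Step 2: Returns 28 + 1 + 0 = 29.
Step 3: result = 29

The answer is 29.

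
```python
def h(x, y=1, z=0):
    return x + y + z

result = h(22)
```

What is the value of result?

Step 1: h(22) uses defaults y = 1, z = 0.
Step 2: Returns 22 + 1 + 0 = 23.
Step 3: result = 23

The answer is 23.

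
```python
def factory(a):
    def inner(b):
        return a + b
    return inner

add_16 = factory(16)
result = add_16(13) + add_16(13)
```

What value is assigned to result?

Step 1: add_16 captures a = 16.
Step 2: add_16(13) = 16 + 13 = 29, called twice.
Step 3: result = 29 + 29 = 58

The answer is 58.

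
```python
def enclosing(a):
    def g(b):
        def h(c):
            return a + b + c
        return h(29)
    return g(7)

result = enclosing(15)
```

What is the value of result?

Step 1: a = 15, b = 7, c = 29 across three nested scopes.
Step 2: h() accesses all three via LEGB rule.
Step 3: result = 15 + 7 + 29 = 51

The answer is 51.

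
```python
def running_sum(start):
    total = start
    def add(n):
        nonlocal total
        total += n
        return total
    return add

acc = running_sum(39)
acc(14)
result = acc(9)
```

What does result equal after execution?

Step 1: running_sum(39) creates closure with total = 39.
Step 2: First acc(14): total = 39 + 14 = 53.
Step 3: Second acc(9): total = 53 + 9 = 62. result = 62

The answer is 62.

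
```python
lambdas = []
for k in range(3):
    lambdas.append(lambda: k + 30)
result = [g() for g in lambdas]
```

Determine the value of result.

Step 1: All lambdas capture k by reference. After the loop, k = 2.
Step 2: Each call returns 2 + 30 = 32.
Step 3: result = [32, 32, 32]

The answer is [32, 32, 32].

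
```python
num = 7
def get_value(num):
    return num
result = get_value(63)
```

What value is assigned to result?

Step 1: Global num = 7.
Step 2: get_value(63) takes parameter num = 63, which shadows the global.
Step 3: result = 63

The answer is 63.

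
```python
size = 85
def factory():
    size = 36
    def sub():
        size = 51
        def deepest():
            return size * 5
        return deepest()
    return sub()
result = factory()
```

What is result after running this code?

Step 1: deepest() looks up size through LEGB: not local, finds size = 51 in enclosing sub().
Step 2: Returns 51 * 5 = 255.
Step 3: result = 255

The answer is 255.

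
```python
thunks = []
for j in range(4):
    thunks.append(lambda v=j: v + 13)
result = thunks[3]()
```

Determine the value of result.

Step 1: Default argument v=j captures j's value at definition time.
Step 2: thunks[3] was defined when j = 3, so v defaults to 3.
Step 3: result = 3 + 13 = 16 (default arg fixes the late binding issue)

The answer is 16.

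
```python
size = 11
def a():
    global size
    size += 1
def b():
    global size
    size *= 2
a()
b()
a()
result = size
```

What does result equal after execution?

Step 1: size = 11.
Step 2: a(): size = 11 + 1 = 12.
Step 3: b(): size = 12 * 2 = 24.
Step 4: a(): size = 24 + 1 = 25

The answer is 25.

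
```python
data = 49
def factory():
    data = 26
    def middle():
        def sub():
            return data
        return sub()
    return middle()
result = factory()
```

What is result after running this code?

Step 1: factory() defines data = 26. middle() and sub() have no local data.
Step 2: sub() checks local (none), enclosing middle() (none), enclosing factory() and finds data = 26.
Step 3: result = 26

The answer is 26.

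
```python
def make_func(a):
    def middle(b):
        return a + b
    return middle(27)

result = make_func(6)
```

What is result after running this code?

Step 1: make_func(6) passes a = 6.
Step 2: middle(27) has b = 27, reads a = 6 from enclosing.
Step 3: result = 6 + 27 = 33

The answer is 33.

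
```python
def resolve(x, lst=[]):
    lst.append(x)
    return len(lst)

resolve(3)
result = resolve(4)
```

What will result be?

Step 1: Mutable default list persists between calls.
Step 2: First call: lst = [3], len = 1. Second call: lst = [3, 4], len = 2.
Step 3: result = 2

The answer is 2.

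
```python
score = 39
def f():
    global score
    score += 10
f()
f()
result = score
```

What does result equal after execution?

Step 1: score = 39.
Step 2: First f(): score = 39 + 10 = 49.
Step 3: Second f(): score = 49 + 10 = 59. result = 59

The answer is 59.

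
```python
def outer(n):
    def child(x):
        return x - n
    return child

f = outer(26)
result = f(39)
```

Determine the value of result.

Step 1: outer(26) creates a closure capturing n = 26.
Step 2: f(39) computes 39 - 26 = 13.
Step 3: result = 13

The answer is 13.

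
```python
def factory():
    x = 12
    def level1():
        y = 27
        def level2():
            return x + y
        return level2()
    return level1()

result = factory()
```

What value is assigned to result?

Step 1: x = 12 in factory. y = 27 in level1.
Step 2: level2() reads x = 12 and y = 27 from enclosing scopes.
Step 3: result = 12 + 27 = 39

The answer is 39.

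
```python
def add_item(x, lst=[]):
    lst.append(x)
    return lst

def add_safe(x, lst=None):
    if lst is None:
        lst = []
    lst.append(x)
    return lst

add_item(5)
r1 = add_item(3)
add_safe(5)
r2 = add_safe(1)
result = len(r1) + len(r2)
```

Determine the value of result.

Step 1: add_item shares mutable default: after 2 calls, lst = [5, 3], len = 2.
Step 2: add_safe creates fresh list each time: r2 = [1], len = 1.
Step 3: result = 2 + 1 = 3

The answer is 3.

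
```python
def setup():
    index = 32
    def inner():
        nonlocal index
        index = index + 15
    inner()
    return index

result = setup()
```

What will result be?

Step 1: setup() sets index = 32.
Step 2: inner() uses nonlocal to modify index in setup's scope: index = 32 + 15 = 47.
Step 3: setup() returns the modified index = 47

The answer is 47.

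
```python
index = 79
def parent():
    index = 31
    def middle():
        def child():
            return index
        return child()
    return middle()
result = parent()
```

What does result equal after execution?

Step 1: parent() defines index = 31. middle() and child() have no local index.
Step 2: child() checks local (none), enclosing middle() (none), enclosing parent() and finds index = 31.
Step 3: result = 31

The answer is 31.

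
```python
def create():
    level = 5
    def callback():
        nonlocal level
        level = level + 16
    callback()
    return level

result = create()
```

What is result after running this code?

Step 1: create() sets level = 5.
Step 2: callback() uses nonlocal to modify level in create's scope: level = 5 + 16 = 21.
Step 3: create() returns the modified level = 21

The answer is 21.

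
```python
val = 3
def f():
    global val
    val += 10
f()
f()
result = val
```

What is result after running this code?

Step 1: val = 3.
Step 2: First f(): val = 3 + 10 = 13.
Step 3: Second f(): val = 13 + 10 = 23. result = 23

The answer is 23.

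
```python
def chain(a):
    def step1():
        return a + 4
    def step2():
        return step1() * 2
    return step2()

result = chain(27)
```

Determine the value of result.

Step 1: chain(27) captures a = 27.
Step 2: step2() calls step1() which returns 27 + 4 = 31.
Step 3: step2() returns 31 * 2 = 62

The answer is 62.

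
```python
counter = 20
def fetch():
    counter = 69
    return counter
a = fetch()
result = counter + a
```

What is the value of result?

Step 1: Global counter = 20. fetch() returns local counter = 69.
Step 2: a = 69. Global counter still = 20.
Step 3: result = 20 + 69 = 89

The answer is 89.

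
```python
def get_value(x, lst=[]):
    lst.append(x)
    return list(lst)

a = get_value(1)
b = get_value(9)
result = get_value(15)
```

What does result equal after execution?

Step 1: Default list is shared. list() creates copies for return values.
Step 2: Internal list grows: [1] -> [1, 9] -> [1, 9, 15].
Step 3: result = [1, 9, 15]

The answer is [1, 9, 15].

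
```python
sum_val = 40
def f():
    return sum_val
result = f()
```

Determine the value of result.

Step 1: sum_val = 40 is defined in the global scope.
Step 2: f() looks up sum_val. No local sum_val exists, so Python checks the global scope via LEGB rule and finds sum_val = 40.
Step 3: result = 40

The answer is 40.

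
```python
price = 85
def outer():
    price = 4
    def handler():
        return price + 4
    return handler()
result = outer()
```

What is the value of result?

Step 1: outer() shadows global price with price = 4.
Step 2: handler() finds price = 4 in enclosing scope, computes 4 + 4 = 8.
Step 3: result = 8

The answer is 8.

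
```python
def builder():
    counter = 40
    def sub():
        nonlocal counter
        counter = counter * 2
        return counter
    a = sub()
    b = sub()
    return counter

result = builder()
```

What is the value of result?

Step 1: counter starts at 40.
Step 2: First sub(): counter = 40 * 2 = 80.
Step 3: Second sub(): counter = 80 * 2 = 160.
Step 4: result = 160

The answer is 160.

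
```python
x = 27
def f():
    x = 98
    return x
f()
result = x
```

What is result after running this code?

Step 1: Global x = 27.
Step 2: f() creates local x = 98 (shadow, not modification).
Step 3: After f() returns, global x is unchanged. result = 27

The answer is 27.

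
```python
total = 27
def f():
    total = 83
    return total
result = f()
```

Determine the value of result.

Step 1: Global total = 27.
Step 2: f() creates local total = 83, shadowing the global.
Step 3: Returns local total = 83. result = 83

The answer is 83.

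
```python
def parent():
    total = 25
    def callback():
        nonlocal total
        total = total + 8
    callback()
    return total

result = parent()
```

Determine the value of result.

Step 1: parent() sets total = 25.
Step 2: callback() uses nonlocal to modify total in parent's scope: total = 25 + 8 = 33.
Step 3: parent() returns the modified total = 33

The answer is 33.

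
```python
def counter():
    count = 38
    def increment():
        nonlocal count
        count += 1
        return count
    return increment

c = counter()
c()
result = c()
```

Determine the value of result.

Step 1: counter() creates closure with count = 38.
Step 2: Each c() call increments count via nonlocal. After 2 calls: 38 + 2 = 40.
Step 3: result = 40

The answer is 40.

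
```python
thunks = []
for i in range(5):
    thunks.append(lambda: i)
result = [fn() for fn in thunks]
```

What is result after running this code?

Step 1: All 5 lambdas share the same variable i.
Step 2: After the loop, i = 4.
Step 3: Each call returns 4. result = [4, 4, 4, 4, 4]

The answer is [4, 4, 4, 4, 4].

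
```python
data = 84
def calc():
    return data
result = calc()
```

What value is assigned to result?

Step 1: data = 84 is defined in the global scope.
Step 2: calc() looks up data. No local data exists, so Python checks the global scope via LEGB rule and finds data = 84.
Step 3: result = 84

The answer is 84.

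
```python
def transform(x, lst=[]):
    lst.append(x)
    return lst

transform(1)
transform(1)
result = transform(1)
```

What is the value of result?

Step 1: Mutable default argument gotcha! The list [] is created once.
Step 2: Each call appends to the SAME list: [1], [1, 1], [1, 1, 1].
Step 3: result = [1, 1, 1]

The answer is [1, 1, 1].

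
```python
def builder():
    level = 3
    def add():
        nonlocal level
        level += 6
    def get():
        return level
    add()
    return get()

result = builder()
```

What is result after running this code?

Step 1: level = 3. add() modifies it via nonlocal, get() reads it.
Step 2: add() makes level = 3 + 6 = 9.
Step 3: get() returns 9. result = 9

The answer is 9.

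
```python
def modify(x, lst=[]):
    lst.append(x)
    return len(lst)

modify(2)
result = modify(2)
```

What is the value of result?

Step 1: Mutable default list persists between calls.
Step 2: First call: lst = [2], len = 1. Second call: lst = [2, 2], len = 2.
Step 3: result = 2

The answer is 2.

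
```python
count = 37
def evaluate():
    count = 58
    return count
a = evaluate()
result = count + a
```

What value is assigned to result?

Step 1: Global count = 37. evaluate() returns local count = 58.
Step 2: a = 58. Global count still = 37.
Step 3: result = 37 + 58 = 95

The answer is 95.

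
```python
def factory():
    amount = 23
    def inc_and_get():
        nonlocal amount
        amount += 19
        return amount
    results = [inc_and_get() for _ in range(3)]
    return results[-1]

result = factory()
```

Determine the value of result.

Step 1: amount = 23.
Step 2: Three calls to inc_and_get(), each adding 19.
Step 3: Last value = 23 + 19 * 3 = 80

The answer is 80.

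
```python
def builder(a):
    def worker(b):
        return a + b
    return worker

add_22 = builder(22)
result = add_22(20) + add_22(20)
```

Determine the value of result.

Step 1: add_22 captures a = 22.
Step 2: add_22(20) = 22 + 20 = 42, called twice.
Step 3: result = 42 + 42 = 84

The answer is 84.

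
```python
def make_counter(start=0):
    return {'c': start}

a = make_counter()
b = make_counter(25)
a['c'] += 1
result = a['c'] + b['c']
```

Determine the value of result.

Step 1: make_counter() returns a new dict each call (immutable default 0).
Step 2: a = {'c': 0}, b = {'c': 25}.
Step 3: a['c'] += 1 = 1. result = 1 + 25 = 26

The answer is 26.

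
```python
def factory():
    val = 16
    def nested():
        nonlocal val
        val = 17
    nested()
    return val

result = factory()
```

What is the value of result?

Step 1: factory() sets val = 16.
Step 2: nested() uses nonlocal to reassign val = 17.
Step 3: result = 17

The answer is 17.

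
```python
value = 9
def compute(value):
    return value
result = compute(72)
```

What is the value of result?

Step 1: Global value = 9.
Step 2: compute(72) takes parameter value = 72, which shadows the global.
Step 3: result = 72

The answer is 72.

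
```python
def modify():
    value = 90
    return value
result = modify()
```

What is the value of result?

Step 1: modify() defines value = 90 in its local scope.
Step 2: return value finds the local variable value = 90.
Step 3: result = 90

The answer is 90.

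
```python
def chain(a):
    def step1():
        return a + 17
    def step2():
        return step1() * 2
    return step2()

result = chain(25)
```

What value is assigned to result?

Step 1: chain(25) captures a = 25.
Step 2: step2() calls step1() which returns 25 + 17 = 42.
Step 3: step2() returns 42 * 2 = 84

The answer is 84.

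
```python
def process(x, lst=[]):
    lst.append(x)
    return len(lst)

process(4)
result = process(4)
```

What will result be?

Step 1: Mutable default list persists between calls.
Step 2: First call: lst = [4], len = 1. Second call: lst = [4, 4], len = 2.
Step 3: result = 2

The answer is 2.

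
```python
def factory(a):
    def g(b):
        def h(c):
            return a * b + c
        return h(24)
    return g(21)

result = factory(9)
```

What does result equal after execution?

Step 1: a = 9, b = 21, c = 24.
Step 2: h() computes a * b + c = 9 * 21 + 24 = 213.
Step 3: result = 213

The answer is 213.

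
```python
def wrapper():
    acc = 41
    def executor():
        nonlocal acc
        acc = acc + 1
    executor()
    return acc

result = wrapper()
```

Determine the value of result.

Step 1: wrapper() sets acc = 41.
Step 2: executor() uses nonlocal to modify acc in wrapper's scope: acc = 41 + 1 = 42.
Step 3: wrapper() returns the modified acc = 42

The answer is 42.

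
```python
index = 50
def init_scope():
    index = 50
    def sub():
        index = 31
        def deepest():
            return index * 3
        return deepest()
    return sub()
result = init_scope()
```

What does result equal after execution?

Step 1: deepest() looks up index through LEGB: not local, finds index = 31 in enclosing sub().
Step 2: Returns 31 * 3 = 93.
Step 3: result = 93

The answer is 93.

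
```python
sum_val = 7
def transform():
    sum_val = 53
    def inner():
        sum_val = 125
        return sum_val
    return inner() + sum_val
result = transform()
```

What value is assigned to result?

Step 1: transform() has local sum_val = 53. inner() has local sum_val = 125.
Step 2: inner() returns its local sum_val = 125.
Step 3: transform() returns 125 + its own sum_val (53) = 178

The answer is 178.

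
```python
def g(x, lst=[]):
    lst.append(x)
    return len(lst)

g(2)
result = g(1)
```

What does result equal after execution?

Step 1: Mutable default list persists between calls.
Step 2: First call: lst = [2], len = 1. Second call: lst = [2, 1], len = 2.
Step 3: result = 2

The answer is 2.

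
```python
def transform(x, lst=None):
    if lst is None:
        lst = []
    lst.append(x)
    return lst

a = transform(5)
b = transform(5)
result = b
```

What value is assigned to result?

Step 1: None default with guard creates a NEW list each call.
Step 2: a = [5] (fresh list). b = [5] (another fresh list).
Step 3: result = [5] (this is the fix for mutable default)

The answer is [5].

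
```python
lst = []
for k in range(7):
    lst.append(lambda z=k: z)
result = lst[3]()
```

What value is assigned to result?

Step 1: Default argument z=k captures k's value at each iteration.
Step 2: lst[3] captured z = 3 when k was 3.
Step 3: result = 3

The answer is 3.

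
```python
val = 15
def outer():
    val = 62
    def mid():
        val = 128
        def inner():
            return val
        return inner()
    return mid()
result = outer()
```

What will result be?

Step 1: Three levels of shadowing: global 15, outer 62, mid 128.
Step 2: inner() finds val = 128 in enclosing mid() scope.
Step 3: result = 128

The answer is 128.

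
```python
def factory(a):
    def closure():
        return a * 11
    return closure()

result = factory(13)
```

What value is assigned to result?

Step 1: factory(13) binds parameter a = 13.
Step 2: closure() accesses a = 13 from enclosing scope.
Step 3: result = 13 * 11 = 143

The answer is 143.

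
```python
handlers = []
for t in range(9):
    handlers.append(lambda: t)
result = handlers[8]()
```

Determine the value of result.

Step 1: The loop creates 9 lambdas, all referencing the same variable t.
Step 2: After the loop, t = 8 (final value).
Step 3: handlers[8]() looks up t at call time and finds 8. This is the late binding gotcha. result = 8

The answer is 8.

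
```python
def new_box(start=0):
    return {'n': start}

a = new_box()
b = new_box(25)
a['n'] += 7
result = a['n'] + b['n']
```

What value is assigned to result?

Step 1: new_box() returns a new dict each call (immutable default 0).
Step 2: a = {'n': 0}, b = {'n': 25}.
Step 3: a['n'] += 7 = 7. result = 7 + 25 = 32

The answer is 32.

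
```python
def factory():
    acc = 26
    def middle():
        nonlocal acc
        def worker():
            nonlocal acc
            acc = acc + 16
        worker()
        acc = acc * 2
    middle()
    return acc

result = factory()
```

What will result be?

Step 1: acc = 26.
Step 2: worker() adds 16: acc = 26 + 16 = 42.
Step 3: middle() doubles: acc = 42 * 2 = 84.
Step 4: result = 84

The answer is 84.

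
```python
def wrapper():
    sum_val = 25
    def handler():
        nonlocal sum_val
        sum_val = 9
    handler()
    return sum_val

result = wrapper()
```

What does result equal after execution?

Step 1: wrapper() sets sum_val = 25.
Step 2: handler() uses nonlocal to reassign sum_val = 9.
Step 3: result = 9

The answer is 9.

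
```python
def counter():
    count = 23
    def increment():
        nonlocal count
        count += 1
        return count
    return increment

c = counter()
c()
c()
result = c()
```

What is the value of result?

Step 1: counter() creates closure with count = 23.
Step 2: Each c() call increments count via nonlocal. After 3 calls: 23 + 3 = 26.
Step 3: result = 26

The answer is 26.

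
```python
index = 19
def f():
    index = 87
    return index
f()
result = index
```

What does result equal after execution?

Step 1: index = 19 globally.
Step 2: f() creates a LOCAL index = 87 (no global keyword!).
Step 3: The global index is unchanged. result = 19

The answer is 19.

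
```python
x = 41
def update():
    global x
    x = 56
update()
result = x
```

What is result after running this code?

Step 1: x = 41 globally.
Step 2: update() declares global x and sets it to 56.
Step 3: After update(), global x = 56. result = 56

The answer is 56.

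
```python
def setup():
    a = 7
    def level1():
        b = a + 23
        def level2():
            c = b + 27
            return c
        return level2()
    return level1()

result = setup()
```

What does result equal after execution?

Step 1: a = 7. b = a + 23 = 30.
Step 2: c = b + 27 = 30 + 27 = 57.
Step 3: result = 57

The answer is 57.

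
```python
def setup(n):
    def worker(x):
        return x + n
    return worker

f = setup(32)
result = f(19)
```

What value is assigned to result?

Step 1: setup(32) creates a closure that captures n = 32.
Step 2: f(19) calls the closure with x = 19, returning 19 + 32 = 51.
Step 3: result = 51

The answer is 51.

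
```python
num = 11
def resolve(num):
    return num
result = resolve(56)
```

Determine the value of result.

Step 1: Global num = 11.
Step 2: resolve(56) takes parameter num = 56, which shadows the global.
Step 3: result = 56

The answer is 56.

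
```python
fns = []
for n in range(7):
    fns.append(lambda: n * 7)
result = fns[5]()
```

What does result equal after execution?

Step 1: All lambdas reference the same variable n (late binding).
Step 2: After the loop, n = 6. Every lambda returns n * 7.
Step 3: fns[5]() = 6 * 7 = 42

The answer is 42.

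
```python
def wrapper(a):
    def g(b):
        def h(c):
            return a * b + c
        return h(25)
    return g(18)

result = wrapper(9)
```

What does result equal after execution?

Step 1: a = 9, b = 18, c = 25.
Step 2: h() computes a * b + c = 9 * 18 + 25 = 187.
Step 3: result = 187

The answer is 187.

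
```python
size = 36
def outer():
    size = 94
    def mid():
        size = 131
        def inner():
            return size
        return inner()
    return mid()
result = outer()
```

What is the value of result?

Step 1: Three levels of shadowing: global 36, outer 94, mid 131.
Step 2: inner() finds size = 131 in enclosing mid() scope.
Step 3: result = 131

The answer is 131.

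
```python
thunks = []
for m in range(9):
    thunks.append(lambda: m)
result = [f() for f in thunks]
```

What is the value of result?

Step 1: All 9 lambdas share the same variable m.
Step 2: After the loop, m = 8.
Step 3: Each call returns 8. result = [8, 8, 8, 8, 8, 8, 8, 8, 8]

The answer is [8, 8, 8, 8, 8, 8, 8, 8, 8].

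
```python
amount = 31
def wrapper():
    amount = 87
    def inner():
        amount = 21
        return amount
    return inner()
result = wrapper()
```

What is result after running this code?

Step 1: Three scopes define amount: global (31), wrapper (87), inner (21).
Step 2: inner() has its own local amount = 21, which shadows both enclosing and global.
Step 3: result = 21 (local wins in LEGB)

The answer is 21.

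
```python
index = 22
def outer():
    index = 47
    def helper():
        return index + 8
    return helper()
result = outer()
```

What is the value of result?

Step 1: outer() shadows global index with index = 47.
Step 2: helper() finds index = 47 in enclosing scope, computes 47 + 8 = 55.
Step 3: result = 55

The answer is 55.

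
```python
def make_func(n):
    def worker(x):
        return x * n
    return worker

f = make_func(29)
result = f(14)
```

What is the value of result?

Step 1: make_func(29) creates a closure capturing n = 29.
Step 2: f(14) computes 14 * 29 = 406.
Step 3: result = 406

The answer is 406.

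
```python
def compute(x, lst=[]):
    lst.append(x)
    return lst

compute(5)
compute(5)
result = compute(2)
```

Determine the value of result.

Step 1: Mutable default argument gotcha! The list [] is created once.
Step 2: Each call appends to the SAME list: [5], [5, 5], [5, 5, 2].
Step 3: result = [5, 5, 2]

The answer is [5, 5, 2].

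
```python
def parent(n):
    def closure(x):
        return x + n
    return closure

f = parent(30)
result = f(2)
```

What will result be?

Step 1: parent(30) creates a closure that captures n = 30.
Step 2: f(2) calls the closure with x = 2, returning 2 + 30 = 32.
Step 3: result = 32

The answer is 32.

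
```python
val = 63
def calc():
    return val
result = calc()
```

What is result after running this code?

Step 1: val = 63 is defined in the global scope.
Step 2: calc() looks up val. No local val exists, so Python checks the global scope via LEGB rule and finds val = 63.
Step 3: result = 63

The answer is 63.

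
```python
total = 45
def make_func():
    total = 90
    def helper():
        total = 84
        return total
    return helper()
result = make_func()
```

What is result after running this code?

Step 1: Three scopes define total: global (45), make_func (90), helper (84).
Step 2: helper() has its own local total = 84, which shadows both enclosing and global.
Step 3: result = 84 (local wins in LEGB)

The answer is 84.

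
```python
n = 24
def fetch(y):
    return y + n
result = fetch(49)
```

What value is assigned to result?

Step 1: n = 24 is defined globally.
Step 2: fetch(49) uses parameter y = 49 and looks up n from global scope = 24.
Step 3: result = 49 + 24 = 73

The answer is 73.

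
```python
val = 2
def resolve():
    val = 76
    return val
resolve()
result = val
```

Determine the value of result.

Step 1: Global val = 2.
Step 2: resolve() creates local val = 76 (shadow, not modification).
Step 3: After resolve() returns, global val is unchanged. result = 2

The answer is 2.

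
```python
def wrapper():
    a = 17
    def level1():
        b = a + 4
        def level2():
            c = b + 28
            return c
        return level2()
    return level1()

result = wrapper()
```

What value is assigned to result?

Step 1: a = 17. b = a + 4 = 21.
Step 2: c = b + 28 = 21 + 28 = 49.
Step 3: result = 49

The answer is 49.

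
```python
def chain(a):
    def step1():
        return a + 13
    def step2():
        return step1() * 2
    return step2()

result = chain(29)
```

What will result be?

Step 1: chain(29) captures a = 29.
Step 2: step2() calls step1() which returns 29 + 13 = 42.
Step 3: step2() returns 42 * 2 = 84

The answer is 84.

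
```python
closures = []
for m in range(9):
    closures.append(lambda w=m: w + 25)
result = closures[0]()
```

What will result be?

Step 1: Default argument w=m captures m's value at definition time.
Step 2: closures[0] was defined when m = 0, so w defaults to 0.
Step 3: result = 0 + 25 = 25 (default arg fixes the late binding issue)

The answer is 25.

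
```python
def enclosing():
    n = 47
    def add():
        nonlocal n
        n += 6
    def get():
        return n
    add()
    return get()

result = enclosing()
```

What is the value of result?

Step 1: n = 47. add() modifies it via nonlocal, get() reads it.
Step 2: add() makes n = 47 + 6 = 53.
Step 3: get() returns 53. result = 53

The answer is 53.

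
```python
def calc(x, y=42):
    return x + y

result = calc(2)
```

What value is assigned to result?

Step 1: calc(2) uses default y = 42.
Step 2: Returns 2 + 42 = 44.
Step 3: result = 44

The answer is 44.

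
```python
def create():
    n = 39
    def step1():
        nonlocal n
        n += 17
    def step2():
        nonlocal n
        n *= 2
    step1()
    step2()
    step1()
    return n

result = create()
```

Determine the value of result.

Step 1: n = 39.
Step 2: step1(): n = 39 + 17 = 56.
Step 3: step2(): n = 56 * 2 = 112.
Step 4: step1(): n = 112 + 17 = 129. result = 129

The answer is 129.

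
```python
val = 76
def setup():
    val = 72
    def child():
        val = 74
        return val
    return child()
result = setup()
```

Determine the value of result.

Step 1: Three scopes define val: global (76), setup (72), child (74).
Step 2: child() has its own local val = 74, which shadows both enclosing and global.
Step 3: result = 74 (local wins in LEGB)

The answer is 74.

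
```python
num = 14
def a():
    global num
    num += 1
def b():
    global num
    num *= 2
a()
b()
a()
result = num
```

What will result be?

Step 1: num = 14.
Step 2: a(): num = 14 + 1 = 15.
Step 3: b(): num = 15 * 2 = 30.
Step 4: a(): num = 30 + 1 = 31

The answer is 31.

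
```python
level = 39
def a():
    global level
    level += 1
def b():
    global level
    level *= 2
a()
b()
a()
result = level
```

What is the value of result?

Step 1: level = 39.
Step 2: a(): level = 39 + 1 = 40.
Step 3: b(): level = 40 * 2 = 80.
Step 4: a(): level = 80 + 1 = 81

The answer is 81.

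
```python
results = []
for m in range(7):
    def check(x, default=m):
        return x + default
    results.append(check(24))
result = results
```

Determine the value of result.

Step 1: Default argument default=m is evaluated at function definition time.
Step 2: Each iteration creates check with default = current m value.
Step 3: check(24) returns 24 + default. results = [24, 25, 26, 27, 28, 29, 30]

The answer is [24, 25, 26, 27, 28, 29, 30].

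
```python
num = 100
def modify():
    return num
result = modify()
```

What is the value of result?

Step 1: num = 100 is defined in the global scope.
Step 2: modify() looks up num. No local num exists, so Python checks the global scope via LEGB rule and finds num = 100.
Step 3: result = 100

The answer is 100.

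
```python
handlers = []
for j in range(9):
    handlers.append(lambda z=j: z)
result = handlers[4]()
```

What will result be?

Step 1: Default argument z=j captures j's value at each iteration.
Step 2: handlers[4] captured z = 4 when j was 4.
Step 3: result = 4

The answer is 4.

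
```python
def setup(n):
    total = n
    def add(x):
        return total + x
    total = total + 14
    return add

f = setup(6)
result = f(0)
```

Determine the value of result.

Step 1: setup(6) sets total = 6, then total = 6 + 14 = 20.
Step 2: Closures capture by reference, so add sees total = 20.
Step 3: f(0) returns 20 + 0 = 20

The answer is 20.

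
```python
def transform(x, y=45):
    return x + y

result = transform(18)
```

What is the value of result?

Step 1: transform(18) uses default y = 45.
Step 2: Returns 18 + 45 = 63.
Step 3: result = 63

The answer is 63.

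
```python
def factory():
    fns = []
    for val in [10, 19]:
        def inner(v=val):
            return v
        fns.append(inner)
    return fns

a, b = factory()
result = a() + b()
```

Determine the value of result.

Step 1: Default argument v=val captures val at each iteration.
Step 2: a() returns 10 (captured at first iteration), b() returns 19 (captured at second).
Step 3: result = 10 + 19 = 29

The answer is 29.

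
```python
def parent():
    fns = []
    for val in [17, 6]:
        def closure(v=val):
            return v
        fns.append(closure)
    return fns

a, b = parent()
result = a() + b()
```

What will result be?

Step 1: Default argument v=val captures val at each iteration.
Step 2: a() returns 17 (captured at first iteration), b() returns 6 (captured at second).
Step 3: result = 17 + 6 = 23

The answer is 23.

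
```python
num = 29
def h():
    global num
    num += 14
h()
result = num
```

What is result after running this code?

Step 1: num = 29 globally.
Step 2: h() modifies global num: num += 14 = 43.
Step 3: result = 43

The answer is 43.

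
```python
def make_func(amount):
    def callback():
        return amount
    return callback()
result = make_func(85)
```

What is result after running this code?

Step 1: make_func(85) binds parameter amount = 85.
Step 2: callback() looks up amount in enclosing scope and finds the parameter amount = 85.
Step 3: result = 85

The answer is 85.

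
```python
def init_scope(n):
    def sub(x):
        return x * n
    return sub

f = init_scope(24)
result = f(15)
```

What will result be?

Step 1: init_scope(24) creates a closure capturing n = 24.
Step 2: f(15) computes 15 * 24 = 360.
Step 3: result = 360

The answer is 360.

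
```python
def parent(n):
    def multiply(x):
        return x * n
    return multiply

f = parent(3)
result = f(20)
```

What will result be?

Step 1: parent(3) returns multiply closure with n = 3.
Step 2: f(20) computes 20 * 3 = 60.
Step 3: result = 60

The answer is 60.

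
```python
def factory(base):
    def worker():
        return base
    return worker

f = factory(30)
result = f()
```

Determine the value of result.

Step 1: factory(30) creates closure capturing base = 30.
Step 2: f() returns the captured base = 30.
Step 3: result = 30

The answer is 30.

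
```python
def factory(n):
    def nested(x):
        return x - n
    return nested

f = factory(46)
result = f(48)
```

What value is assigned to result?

Step 1: factory(46) creates a closure capturing n = 46.
Step 2: f(48) computes 48 - 46 = 2.
Step 3: result = 2

The answer is 2.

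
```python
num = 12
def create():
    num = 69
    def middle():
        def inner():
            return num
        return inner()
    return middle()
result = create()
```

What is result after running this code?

Step 1: create() defines num = 69. middle() and inner() have no local num.
Step 2: inner() checks local (none), enclosing middle() (none), enclosing create() and finds num = 69.
Step 3: result = 69

The answer is 69.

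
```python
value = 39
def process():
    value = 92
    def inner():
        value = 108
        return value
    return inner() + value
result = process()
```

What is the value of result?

Step 1: process() has local value = 92. inner() has local value = 108.
Step 2: inner() returns its local value = 108.
Step 3: process() returns 108 + its own value (92) = 200

The answer is 200.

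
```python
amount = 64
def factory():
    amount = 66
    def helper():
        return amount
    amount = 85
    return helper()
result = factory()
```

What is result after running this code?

Step 1: factory() sets amount = 66, then later amount = 85.
Step 2: helper() is called after amount is reassigned to 85. Closures capture variables by reference, not by value.
Step 3: result = 85

The answer is 85.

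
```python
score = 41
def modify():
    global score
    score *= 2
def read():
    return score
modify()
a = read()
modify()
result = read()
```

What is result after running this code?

Step 1: score = 41.
Step 2: First modify(): score = 41 * 2 = 82.
Step 3: Second modify(): score = 82 * 2 = 164.
Step 4: read() returns 164

The answer is 164.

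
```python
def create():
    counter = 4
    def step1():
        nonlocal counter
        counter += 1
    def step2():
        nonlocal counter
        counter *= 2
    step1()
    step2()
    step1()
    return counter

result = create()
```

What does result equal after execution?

Step 1: counter = 4.
Step 2: step1(): counter = 4 + 1 = 5.
Step 3: step2(): counter = 5 * 2 = 10.
Step 4: step1(): counter = 10 + 1 = 11. result = 11

The answer is 11.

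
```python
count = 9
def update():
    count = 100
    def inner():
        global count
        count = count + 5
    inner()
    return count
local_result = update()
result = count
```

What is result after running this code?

Step 1: Global count = 9. update() creates local count = 100.
Step 2: inner() declares global count and adds 5: global count = 9 + 5 = 14.
Step 3: update() returns its local count = 100 (unaffected by inner).
Step 4: result = global count = 14

The answer is 14.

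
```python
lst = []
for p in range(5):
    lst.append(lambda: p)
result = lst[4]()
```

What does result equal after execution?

Step 1: The loop creates 5 lambdas, all referencing the same variable p.
Step 2: After the loop, p = 4 (final value).
Step 3: lst[4]() looks up p at call time and finds 4. This is the late binding gotcha. result = 4

The answer is 4.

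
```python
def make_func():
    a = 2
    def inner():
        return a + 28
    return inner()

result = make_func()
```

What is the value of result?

Step 1: make_func() defines a = 2.
Step 2: inner() reads a = 2 from enclosing scope, returns 2 + 28 = 30.
Step 3: result = 30

The answer is 30.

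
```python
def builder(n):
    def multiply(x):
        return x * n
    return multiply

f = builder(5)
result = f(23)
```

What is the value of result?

Step 1: builder(5) returns multiply closure with n = 5.
Step 2: f(23) computes 23 * 5 = 115.
Step 3: result = 115

The answer is 115.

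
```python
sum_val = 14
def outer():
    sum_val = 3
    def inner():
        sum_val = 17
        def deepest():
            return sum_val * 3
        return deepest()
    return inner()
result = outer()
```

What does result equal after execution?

Step 1: deepest() looks up sum_val through LEGB: not local, finds sum_val = 17 in enclosing inner().
Step 2: Returns 17 * 3 = 51.
Step 3: result = 51

The answer is 51.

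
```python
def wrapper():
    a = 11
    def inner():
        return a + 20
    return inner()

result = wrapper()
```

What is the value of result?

Step 1: wrapper() defines a = 11.
Step 2: inner() reads a = 11 from enclosing scope, returns 11 + 20 = 31.
Step 3: result = 31

The answer is 31.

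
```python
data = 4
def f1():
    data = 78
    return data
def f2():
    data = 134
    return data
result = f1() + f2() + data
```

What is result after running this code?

Step 1: Each function shadows global data with its own local.
Step 2: f1() returns 78, f2() returns 134.
Step 3: Global data = 4 is unchanged. result = 78 + 134 + 4 = 216

The answer is 216.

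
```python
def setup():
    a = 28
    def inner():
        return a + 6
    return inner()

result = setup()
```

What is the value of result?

Step 1: setup() defines a = 28.
Step 2: inner() reads a = 28 from enclosing scope, returns 28 + 6 = 34.
Step 3: result = 34

The answer is 34.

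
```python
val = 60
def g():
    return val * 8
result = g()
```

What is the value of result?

Step 1: val = 60 is defined globally.
Step 2: g() looks up val from global scope = 60, then computes 60 * 8 = 480.
Step 3: result = 480

The answer is 480.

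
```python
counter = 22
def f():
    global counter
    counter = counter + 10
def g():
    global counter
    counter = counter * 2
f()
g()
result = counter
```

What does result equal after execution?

Step 1: counter = 22.
Step 2: f() adds 10: counter = 22 + 10 = 32.
Step 3: g() doubles: counter = 32 * 2 = 64.
Step 4: result = 64

The answer is 64.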